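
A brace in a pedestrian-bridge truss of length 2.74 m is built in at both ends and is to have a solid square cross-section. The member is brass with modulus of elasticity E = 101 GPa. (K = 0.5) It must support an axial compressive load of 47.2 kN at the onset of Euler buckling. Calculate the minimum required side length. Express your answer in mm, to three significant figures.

a ≈ 32.1 mm

L_e = K·L = 0.5 × 2.74 = 1.370 m
Required I = P_cr·L_e²/(π²E) = 4.720×10^4 × 1.370² / (π² × 1.01×10^11) = 8.887×10^-8 m⁴
I_req = 8.887×10^4 mm⁴
Solid square: I = a⁴/12  ⇒  a = (12I)^(1/4) = (12×8.887×10^4)^(1/4) = 32.1 mm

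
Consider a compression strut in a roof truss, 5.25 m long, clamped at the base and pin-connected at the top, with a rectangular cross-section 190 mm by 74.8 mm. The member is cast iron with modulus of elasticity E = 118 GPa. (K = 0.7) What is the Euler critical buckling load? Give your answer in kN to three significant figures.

Buckling occurs about the weak axis: I_min = h·b³/12 with b = 74.8 mm (the shorter side).
I_min = 190×74.8³/12 = 6.626×10^6 mm⁴
I = 6.626×10^6 mm⁴ = 6.626×10^-6 m⁴
Effective length L_e = K·L = 0.7 × 5.25 = 3.675 m
P_cr = π²EI / L_e² = π² × 118×10⁹ × 6.626×10^-6 / 3.675² = 5.714×10^5 N

P_cr ≈ 571 kN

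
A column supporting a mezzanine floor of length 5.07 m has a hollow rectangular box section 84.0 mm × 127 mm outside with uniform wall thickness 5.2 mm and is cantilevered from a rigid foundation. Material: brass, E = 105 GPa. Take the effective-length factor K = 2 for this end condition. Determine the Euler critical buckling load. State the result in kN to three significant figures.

Inner dimensions: h_i = 127 − 2×5.2 = 116.6 mm, b_i = 84.0 − 2×5.2 = 73.60 mm
Weak-axis I_min = (h_o·b_o³ − h_i·b_i³)/12 with b_o = 84.0, b_i = 73.60 mm (shorter outer/inner sides).
I_min = (127×84.0³ − 116.6×73.60³)/12 = 2.399×10^6 mm⁴
I = 2.399×10^6 mm⁴ = 2.399×10^-6 m⁴
Effective length L_e = K·L = 2 × 5.07 = 10.14 m
P_cr = π²EI / L_e² = π² × 105×10⁹ × 2.399×10^-6 / 10.14² = 2.418×10^4 N

P_cr ≈ 24.2 kN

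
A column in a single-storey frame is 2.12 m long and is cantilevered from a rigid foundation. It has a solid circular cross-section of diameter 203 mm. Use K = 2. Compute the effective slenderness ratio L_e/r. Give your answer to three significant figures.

λ ≈ 83.5

For a solid circle r = d/4 = 203/4 = 50.75 mm
L_e = K·L = 2 × 2.12 m = 4.240 m = 4240.0 mm
λ = L_e / r_min = 4240.0 / 50.75 = 83.5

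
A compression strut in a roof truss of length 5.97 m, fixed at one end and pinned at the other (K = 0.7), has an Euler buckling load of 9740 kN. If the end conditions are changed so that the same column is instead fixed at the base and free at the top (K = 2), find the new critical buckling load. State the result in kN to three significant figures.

P_cr ≈ 1190 kN

P_cr ∝ 1/K², so P_cr,new = P_cr,old × (K_old/K_new)² = 9740 × (0.7/2)²
= 9740 × 0.1225 = 1190 kN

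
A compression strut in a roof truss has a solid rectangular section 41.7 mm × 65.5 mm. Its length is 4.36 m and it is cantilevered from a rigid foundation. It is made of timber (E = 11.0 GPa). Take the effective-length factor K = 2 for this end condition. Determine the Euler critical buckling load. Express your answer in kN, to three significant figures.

P_cr ≈ 0.565 kN

Buckling occurs about the weak axis: I_min = h·b³/12 with b = 41.7 mm (the shorter side).
I_min = 65.5×41.7³/12 = 3.958×10^5 mm⁴
I = 3.958×10^5 mm⁴ = 3.958×10^-7 m⁴
Effective length L_e = K·L = 2 × 4.36 = 8.720 m
P_cr = π²EI / L_e² = π² × 11.0×10⁹ × 3.958×10^-7 / 8.720² = 565.1 N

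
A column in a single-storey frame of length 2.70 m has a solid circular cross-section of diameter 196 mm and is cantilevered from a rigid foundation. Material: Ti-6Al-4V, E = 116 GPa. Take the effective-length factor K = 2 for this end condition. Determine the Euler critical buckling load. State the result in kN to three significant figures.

I = πd⁴/64 = π×196⁴/64 = 7.244×10^7 mm⁴
I = 7.244×10^7 mm⁴ = 7.244×10^-5 m⁴
Effective length L_e = K·L = 2 × 2.70 = 5.400 m
P_cr = π²EI / L_e² = π² × 116×10⁹ × 7.244×10^-5 / 5.400² = 2.844×10^6 N

P_cr ≈ 2840 kN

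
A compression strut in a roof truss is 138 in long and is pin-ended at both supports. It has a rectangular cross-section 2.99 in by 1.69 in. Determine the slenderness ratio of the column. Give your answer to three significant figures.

Buckling occurs about the weak axis: I_min = h·b³/12 with b = 1.69 in (the shorter side).
I_min = 2.99×1.69³/12 = 1.203 in⁴
A = 5.053 in²;  r_min = √(I/A) = √(1.203/5.053) = 0.4879 in
L_e = K·L = 1 × 138 = 138.0 in
λ = L_e / r_min = 138.00 / 0.4879 = 283

λ ≈ 283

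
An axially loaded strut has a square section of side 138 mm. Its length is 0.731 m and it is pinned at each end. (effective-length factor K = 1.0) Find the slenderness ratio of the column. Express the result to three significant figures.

λ ≈ 18.3

For a square r = a/√12 = 138/√12 = 39.84 mm
L_e = K·L = 1 × 0.731 m = 0.7310 m = 731.00 mm
λ = L_e / r_min = 731.00 / 39.84 = 18.3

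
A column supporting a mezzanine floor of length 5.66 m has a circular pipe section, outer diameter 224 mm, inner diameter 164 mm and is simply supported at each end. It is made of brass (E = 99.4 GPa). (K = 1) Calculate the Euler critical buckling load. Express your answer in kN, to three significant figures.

P_cr ≈ 2700 kN

d_o = 224 mm, d_i = 164 mm
I = π(d_o⁴ − d_i⁴)/64 = π(224⁴ − 164.0⁴)/64 = 8.807×10^7 mm⁴
I = 8.807×10^7 mm⁴ = 8.807×10^-5 m⁴
Effective length L_e = K·L = 1 × 5.66 = 5.660 m
P_cr = π²EI / L_e² = π² × 99.4×10⁹ × 8.807×10^-5 / 5.660² = 2.697×10^6 N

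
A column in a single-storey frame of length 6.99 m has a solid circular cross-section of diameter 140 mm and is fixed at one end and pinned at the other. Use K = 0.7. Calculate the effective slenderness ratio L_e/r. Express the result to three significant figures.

λ ≈ 140

For a solid circle r = d/4 = 140/4 = 35.00 mm
L_e = K·L = 0.7 × 6.99 m = 4.893 m = 4893.0 mm
λ = L_e / r_min = 4893.0 / 35.00 = 140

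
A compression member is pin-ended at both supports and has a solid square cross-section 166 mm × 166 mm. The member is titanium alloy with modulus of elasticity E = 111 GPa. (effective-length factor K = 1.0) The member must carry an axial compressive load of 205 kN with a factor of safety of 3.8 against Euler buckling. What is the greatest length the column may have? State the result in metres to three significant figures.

L_max ≈ 9.43 m

I = a⁴/12 = 166⁴/12 = 6.328×10^7 mm⁴
I = 6.328×10^-5 m⁴
Required critical load P_cr = n·P = 3.8 × 205 = 779.0 kN = 7.790×10^5 N
From P_cr = π²EI/(K·L)²:  L = (1/K)·√(π²EI/P_cr) = (1/1)·√(π²×1.11×10^11×6.328×10^-5/7.790×10^5)
L = 9.43 m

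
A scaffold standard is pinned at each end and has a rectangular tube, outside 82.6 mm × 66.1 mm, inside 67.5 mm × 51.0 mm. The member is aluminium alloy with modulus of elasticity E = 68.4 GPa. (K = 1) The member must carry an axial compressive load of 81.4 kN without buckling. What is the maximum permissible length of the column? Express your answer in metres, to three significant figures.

Weak-axis I_min = (h_o·b_o³ − h_i·b_i³)/12 with b_o = 66.1, b_i = 51.00 mm (shorter outer/inner sides).
I_min = (82.6×66.1³ − 67.50×51.00³)/12 = 1.242×10^6 mm⁴
I = 1.242×10^-6 m⁴
At the buckling limit P_cr = P = 8.140×10^4 N
From P_cr = π²EI/(K·L)²:  L = (1/K)·√(π²EI/P_cr) = (1/1)·√(π²×6.84×10^10×1.242×10^-6/8.140×10^4)
L = 3.21 m

L_max ≈ 3.21 m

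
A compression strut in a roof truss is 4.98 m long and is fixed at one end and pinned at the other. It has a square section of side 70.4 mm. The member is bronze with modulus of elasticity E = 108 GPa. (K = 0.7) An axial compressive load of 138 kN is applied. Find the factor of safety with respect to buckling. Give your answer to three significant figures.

I = a⁴/12 = 70.4⁴/12 = 2.047×10^6 mm⁴
I = 2.047×10^6 mm⁴ = 2.047×10^-6 m⁴
Effective length L_e = K·L = 0.7 × 4.98 = 3.486 m
P_cr = π²EI / L_e² = π² × 108×10⁹ × 2.047×10^-6 / 3.486² = 1.795×10^5 N
Factor of safety n = P_cr / P = 179.55 / 138 = 1.30

n ≈ 1.30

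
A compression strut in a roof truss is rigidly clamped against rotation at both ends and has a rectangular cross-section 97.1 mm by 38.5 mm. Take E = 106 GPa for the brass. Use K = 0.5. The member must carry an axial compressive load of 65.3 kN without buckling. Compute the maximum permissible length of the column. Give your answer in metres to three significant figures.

L_max ≈ 5.44 m

Buckling occurs about the weak axis: I_min = h·b³/12 with b = 38.5 mm (the shorter side).
I_min = 97.1×38.5³/12 = 4.618×10^5 mm⁴
I = 4.618×10^-7 m⁴
At the buckling limit P_cr = P = 6.530×10^4 N
From P_cr = π²EI/(K·L)²:  L = (1/K)·√(π²EI/P_cr) = (1/0.5)·√(π²×1.06×10^11×4.618×10^-7/6.530×10^4)
L = 5.44 m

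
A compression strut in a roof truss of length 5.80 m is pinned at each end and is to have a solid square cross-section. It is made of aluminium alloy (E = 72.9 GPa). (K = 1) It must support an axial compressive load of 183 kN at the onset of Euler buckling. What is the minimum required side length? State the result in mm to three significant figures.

L_e = K·L = 1 × 5.80 = 5.800 m
Required I = P_cr·L_e²/(π²E) = 1.830×10^5 × 5.800² / (π² × 7.29×10^10) = 8.556×10^-6 m⁴
I_req = 8.556×10^6 mm⁴
Solid square: I = a⁴/12  ⇒  a = (12I)^(1/4) = (12×8.556×10^6)^(1/4) = 101 mm

a ≈ 101 mm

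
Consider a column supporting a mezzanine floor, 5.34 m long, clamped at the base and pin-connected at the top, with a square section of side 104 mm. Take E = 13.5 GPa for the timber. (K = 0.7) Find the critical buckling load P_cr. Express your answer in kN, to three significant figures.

I = a⁴/12 = 104⁴/12 = 9.749×10^6 mm⁴
I = 9.749×10^6 mm⁴ = 9.749×10^-6 m⁴
Effective length L_e = K·L = 0.7 × 5.34 = 3.738 m
P_cr = π²EI / L_e² = π² × 13.5×10⁹ × 9.749×10^-6 / 3.738² = 9.296×10^4 N

P_cr ≈ 93.0 kN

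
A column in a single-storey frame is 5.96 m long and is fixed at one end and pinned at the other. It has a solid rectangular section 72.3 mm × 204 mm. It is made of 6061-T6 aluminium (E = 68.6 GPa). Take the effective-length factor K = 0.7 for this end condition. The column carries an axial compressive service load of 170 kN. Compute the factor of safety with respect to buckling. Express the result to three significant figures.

n ≈ 1.47

Buckling occurs about the weak axis: I_min = h·b³/12 with b = 72.3 mm (the shorter side).
I_min = 204×72.3³/12 = 6.425×10^6 mm⁴
I = 6.425×10^6 mm⁴ = 6.425×10^-6 m⁴
Effective length L_e = K·L = 0.7 × 5.96 = 4.172 m
P_cr = π²EI / L_e² = π² × 68.6×10⁹ × 6.425×10^-6 / 4.172² = 2.499×10^5 N
Factor of safety n = P_cr / P = 249.92 / 170 = 1.47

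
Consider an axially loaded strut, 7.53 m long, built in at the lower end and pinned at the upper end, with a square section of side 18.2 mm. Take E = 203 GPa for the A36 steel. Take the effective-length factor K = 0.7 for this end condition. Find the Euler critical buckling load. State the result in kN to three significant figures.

P_cr ≈ 0.659 kN

I = a⁴/12 = 18.2⁴/12 = 9.143×10^3 mm⁴
I = 9.143×10^3 mm⁴ = 9.143×10^-9 m⁴
Effective length L_e = K·L = 0.7 × 7.53 = 5.271 m
P_cr = π²EI / L_e² = π² × 203×10⁹ × 9.143×10^-9 / 5.271² = 659.3 N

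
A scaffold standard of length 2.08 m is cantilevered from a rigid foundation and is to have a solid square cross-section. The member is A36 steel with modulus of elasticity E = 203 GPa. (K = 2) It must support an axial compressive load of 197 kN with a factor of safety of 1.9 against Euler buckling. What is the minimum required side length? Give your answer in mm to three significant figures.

Required P_cr = n·P = 1.9 × 197 = 374.3 kN
L_e = K·L = 2 × 2.08 = 4.160 m
Required I = P_cr·L_e²/(π²E) = 3.743×10^5 × 4.160² / (π² × 2.03×10^11) = 3.233×10^-6 m⁴
I_req = 3.233×10^6 mm⁴
Solid square: I = a⁴/12  ⇒  a = (12I)^(1/4) = (12×3.233×10^6)^(1/4) = 78.9 mm

a ≈ 78.9 mm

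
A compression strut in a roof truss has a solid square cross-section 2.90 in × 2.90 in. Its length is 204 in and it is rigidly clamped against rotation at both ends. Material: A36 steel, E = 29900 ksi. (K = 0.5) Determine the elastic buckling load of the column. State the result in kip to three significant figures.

I = a⁴/12 = 2.90⁴/12 = 5.894 in⁴
Effective length L_e = K·L = 0.5 × 204 = 102.0 in
P_cr = π²EI / L_e² = π² × 29900×10³ × 5.894 / 102.0² = 1.672×10^5 lb

P_cr ≈ 167 kip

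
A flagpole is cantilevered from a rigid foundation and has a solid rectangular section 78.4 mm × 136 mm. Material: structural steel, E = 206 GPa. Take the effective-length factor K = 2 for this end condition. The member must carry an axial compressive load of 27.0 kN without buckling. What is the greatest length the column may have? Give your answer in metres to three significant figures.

Buckling occurs about the weak axis: I_min = h·b³/12 with b = 78.4 mm (the shorter side).
I_min = 136×78.4³/12 = 5.461×10^6 mm⁴
I = 5.461×10^-6 m⁴
At the buckling limit P_cr = P = 2.700×10^4 N
From P_cr = π²EI/(K·L)²:  L = (1/K)·√(π²EI/P_cr) = (1/2)·√(π²×2.06×10^11×5.461×10^-6/2.700×10^4)
L = 10.1 m

L_max ≈ 10.1 m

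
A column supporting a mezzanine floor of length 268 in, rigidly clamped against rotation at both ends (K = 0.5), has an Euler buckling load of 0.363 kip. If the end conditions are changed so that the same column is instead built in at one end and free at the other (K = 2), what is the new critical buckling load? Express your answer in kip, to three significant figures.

P_cr ∝ 1/K², so P_cr,new = P_cr,old × (K_old/K_new)² = 0.363 × (0.5/2)²
= 0.363 × 0.06250 = 0.0227 kip

P_cr ≈ 0.0227 kip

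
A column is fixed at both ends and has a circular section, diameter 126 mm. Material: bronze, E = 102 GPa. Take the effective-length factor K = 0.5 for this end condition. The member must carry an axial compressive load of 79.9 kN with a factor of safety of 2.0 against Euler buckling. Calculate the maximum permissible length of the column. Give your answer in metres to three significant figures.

I = πd⁴/64 = π×126⁴/64 = 1.237×10^7 mm⁴
I = 1.237×10^-5 m⁴
Required critical load P_cr = n·P = 2.0 × 79.9 = 159.8 kN = 1.598×10^5 N
From P_cr = π²EI/(K·L)²:  L = (1/K)·√(π²EI/P_cr) = (1/0.5)·√(π²×1.02×10^11×1.237×10^-5/1.598×10^5)
L = 17.7 m

L_max ≈ 17.7 m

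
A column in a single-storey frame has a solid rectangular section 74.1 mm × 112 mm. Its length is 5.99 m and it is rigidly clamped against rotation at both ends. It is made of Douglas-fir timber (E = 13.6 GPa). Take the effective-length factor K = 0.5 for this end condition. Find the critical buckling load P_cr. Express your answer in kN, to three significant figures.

Buckling occurs about the weak axis: I_min = h·b³/12 with b = 74.1 mm (the shorter side).
I_min = 112×74.1³/12 = 3.797×10^6 mm⁴
I = 3.797×10^6 mm⁴ = 3.797×10^-6 m⁴
Effective length L_e = K·L = 0.5 × 5.99 = 2.995 m
P_cr = π²EI / L_e² = π² × 13.6×10⁹ × 3.797×10^-6 / 2.995² = 5.682×10^4 N

P_cr ≈ 56.8 kN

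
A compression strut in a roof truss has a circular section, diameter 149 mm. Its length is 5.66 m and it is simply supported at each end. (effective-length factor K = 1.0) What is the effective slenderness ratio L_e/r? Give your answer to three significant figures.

For a solid circle r = d/4 = 149/4 = 37.25 mm
L_e = K·L = 1 × 5.66 m = 5.660 m = 5660.0 mm
λ = L_e / r_min = 5660.0 / 37.25 = 152

λ ≈ 152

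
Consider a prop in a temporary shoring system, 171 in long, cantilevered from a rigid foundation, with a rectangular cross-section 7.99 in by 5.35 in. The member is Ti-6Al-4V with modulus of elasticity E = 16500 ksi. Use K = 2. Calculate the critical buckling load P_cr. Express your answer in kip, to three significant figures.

P_cr ≈ 142 kip

Buckling occurs about the weak axis: I_min = h·b³/12 with b = 5.35 in (the shorter side).
I_min = 7.99×5.35³/12 = 102.0 in⁴
Effective length L_e = K·L = 2 × 171 = 342.0 in
P_cr = π²EI / L_e² = π² × 16500×10³ × 102.0 / 342.0² = 1.420×10^5 lb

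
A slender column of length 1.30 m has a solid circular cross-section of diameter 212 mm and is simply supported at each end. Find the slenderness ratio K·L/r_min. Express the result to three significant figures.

For a solid circle r = d/4 = 212/4 = 53.00 mm
L_e = K·L = 1 × 1.30 m = 1.300 m = 1300.0 mm
λ = L_e / r_min = 1300.0 / 53.00 = 24.5

λ ≈ 24.5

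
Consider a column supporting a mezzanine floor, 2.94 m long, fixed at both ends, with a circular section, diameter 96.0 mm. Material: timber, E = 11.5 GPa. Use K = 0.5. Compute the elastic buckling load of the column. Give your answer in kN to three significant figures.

P_cr ≈ 219 kN

I = πd⁴/64 = π×96.0⁴/64 = 4.169×10^6 mm⁴
I = 4.169×10^6 mm⁴ = 4.169×10^-6 m⁴
Effective length L_e = K·L = 0.5 × 2.94 = 1.470 m
P_cr = π²EI / L_e² = π² × 11.5×10⁹ × 4.169×10^-6 / 1.470² = 2.190×10^5 N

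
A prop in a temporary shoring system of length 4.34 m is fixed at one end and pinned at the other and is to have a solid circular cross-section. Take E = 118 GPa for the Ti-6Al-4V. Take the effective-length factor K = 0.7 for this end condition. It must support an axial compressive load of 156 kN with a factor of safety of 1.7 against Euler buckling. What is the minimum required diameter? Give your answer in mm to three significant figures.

Required P_cr = n·P = 1.7 × 156 = 265.2 kN
L_e = K·L = 0.7 × 4.34 = 3.038 m
Required I = P_cr·L_e²/(π²E) = 2.652×10^5 × 3.038² / (π² × 1.18×10^11) = 2.102×10^-6 m⁴
I_req = 2.102×10^6 mm⁴
Solid circle: I = πd⁴/64  ⇒  d = (64I/π)^(1/4) = (64×2.102×10^6/π)^(1/4) = 80.9 mm

d ≈ 80.9 mm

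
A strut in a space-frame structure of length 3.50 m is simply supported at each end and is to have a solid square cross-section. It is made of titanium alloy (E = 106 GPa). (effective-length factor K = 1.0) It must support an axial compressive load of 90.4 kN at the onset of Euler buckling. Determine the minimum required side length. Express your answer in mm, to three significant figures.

L_e = K·L = 1 × 3.50 = 3.500 m
Required I = P_cr·L_e²/(π²E) = 9.040×10^4 × 3.500² / (π² × 1.06×10^11) = 1.059×10^-6 m⁴
I_req = 1.059×10^6 mm⁴
Solid square: I = a⁴/12  ⇒  a = (12I)^(1/4) = (12×1.059×10^6)^(1/4) = 59.7 mm

a ≈ 59.7 mm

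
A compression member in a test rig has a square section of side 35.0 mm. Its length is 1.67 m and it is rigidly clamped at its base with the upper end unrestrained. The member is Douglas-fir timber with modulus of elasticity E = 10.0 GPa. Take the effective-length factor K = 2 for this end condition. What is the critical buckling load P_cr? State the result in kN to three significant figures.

P_cr ≈ 1.11 kN

I = a⁴/12 = 35.0⁴/12 = 1.251×10^5 mm⁴
I = 1.251×10^5 mm⁴ = 1.251×10^-7 m⁴
Effective length L_e = K·L = 2 × 1.67 = 3.340 m
P_cr = π²EI / L_e² = π² × 10.0×10⁹ × 1.251×10^-7 / 3.340² = 1.106×10^3 N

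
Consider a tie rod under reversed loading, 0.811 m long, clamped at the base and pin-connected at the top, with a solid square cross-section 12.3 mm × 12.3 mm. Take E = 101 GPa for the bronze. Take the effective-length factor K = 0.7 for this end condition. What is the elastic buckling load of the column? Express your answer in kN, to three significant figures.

I = a⁴/12 = 12.3⁴/12 = 1.907×10^3 mm⁴
I = 1.907×10^3 mm⁴ = 1.907×10^-9 m⁴
Effective length L_e = K·L = 0.7 × 0.811 = 0.5677 m
P_cr = π²EI / L_e² = π² × 101×10⁹ × 1.907×10^-9 / 0.5677² = 5.900×10^3 N

P_cr ≈ 5.90 kN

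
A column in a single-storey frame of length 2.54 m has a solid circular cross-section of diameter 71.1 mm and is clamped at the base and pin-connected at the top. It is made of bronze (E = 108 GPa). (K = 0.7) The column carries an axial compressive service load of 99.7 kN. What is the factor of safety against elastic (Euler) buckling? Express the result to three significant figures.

n ≈ 4.24

I = πd⁴/64 = π×71.1⁴/64 = 1.254×10^6 mm⁴
I = 1.254×10^6 mm⁴ = 1.254×10^-6 m⁴
Effective length L_e = K·L = 0.7 × 2.54 = 1.778 m
P_cr = π²EI / L_e² = π² × 108×10⁹ × 1.254×10^-6 / 1.778² = 4.230×10^5 N
Factor of safety n = P_cr / P = 422.97 / 99.7 = 4.24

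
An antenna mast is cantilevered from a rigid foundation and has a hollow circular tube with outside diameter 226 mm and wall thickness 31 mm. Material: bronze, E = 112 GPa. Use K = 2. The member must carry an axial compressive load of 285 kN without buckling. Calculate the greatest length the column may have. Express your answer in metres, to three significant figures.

Inner diameter d_i = 226 − 2×31 = 164.0 mm
I = π(d_o⁴ − d_i⁴)/64 = π(226⁴ − 164.0⁴)/64 = 9.255×10^7 mm⁴
I = 9.255×10^-5 m⁴
At the buckling limit P_cr = P = 2.850×10^5 N
From P_cr = π²EI/(K·L)²:  L = (1/K)·√(π²EI/P_cr) = (1/2)·√(π²×1.12×10^11×9.255×10^-5/2.850×10^5)
L = 9.47 m

L_max ≈ 9.47 m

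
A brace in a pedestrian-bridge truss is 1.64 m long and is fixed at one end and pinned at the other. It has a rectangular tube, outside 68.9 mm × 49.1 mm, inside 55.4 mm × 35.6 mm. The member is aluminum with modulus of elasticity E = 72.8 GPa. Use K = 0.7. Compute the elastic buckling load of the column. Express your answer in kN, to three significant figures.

P_cr ≈ 257 kN

Weak-axis I_min = (h_o·b_o³ − h_i·b_i³)/12 with b_o = 49.1, b_i = 35.60 mm (shorter outer/inner sides).
I_min = (68.9×49.1³ − 55.40×35.60³)/12 = 4.714×10^5 mm⁴
I = 4.714×10^5 mm⁴ = 4.714×10^-7 m⁴
Effective length L_e = K·L = 0.7 × 1.64 = 1.148 m
P_cr = π²EI / L_e² = π² × 72.8×10⁹ × 4.714×10^-7 / 1.148² = 2.570×10^5 N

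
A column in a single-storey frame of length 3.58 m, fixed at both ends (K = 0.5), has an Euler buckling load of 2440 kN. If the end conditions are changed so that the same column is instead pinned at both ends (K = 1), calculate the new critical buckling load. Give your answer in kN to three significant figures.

P_cr ≈ 610 kN

P_cr ∝ 1/K², so P_cr,new = P_cr,old × (K_old/K_new)² = 2440 × (0.5/1)²
= 2440 × 0.2500 = 610 kN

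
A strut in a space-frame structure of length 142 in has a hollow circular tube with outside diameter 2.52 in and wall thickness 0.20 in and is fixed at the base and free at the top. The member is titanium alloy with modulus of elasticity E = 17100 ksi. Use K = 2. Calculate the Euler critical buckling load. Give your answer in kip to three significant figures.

P_cr ≈ 2.07 kip

Inner diameter d_i = 2.52 − 2×0.20 = 2.120 in
I = π(d_o⁴ − d_i⁴)/64 = π(2.52⁴ − 2.120⁴)/64 = 0.9880 in⁴
Effective length L_e = K·L = 2 × 142 = 284.0 in
P_cr = π²EI / L_e² = π² × 17100×10³ × 0.9880 / 284.0² = 2.067×10^3 lb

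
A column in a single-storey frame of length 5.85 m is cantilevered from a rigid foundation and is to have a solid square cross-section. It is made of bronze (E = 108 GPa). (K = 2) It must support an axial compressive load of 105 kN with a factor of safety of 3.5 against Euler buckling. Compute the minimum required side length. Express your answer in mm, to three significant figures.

Required P_cr = n·P = 3.5 × 105 = 367.5 kN
L_e = K·L = 2 × 5.85 = 11.70 m
Required I = P_cr·L_e²/(π²E) = 3.675×10^5 × 11.70² / (π² × 1.08×10^11) = 4.720×10^-5 m⁴
I_req = 4.720×10^7 mm⁴
Solid square: I = a⁴/12  ⇒  a = (12I)^(1/4) = (12×4.720×10^7)^(1/4) = 154 mm

a ≈ 154 mm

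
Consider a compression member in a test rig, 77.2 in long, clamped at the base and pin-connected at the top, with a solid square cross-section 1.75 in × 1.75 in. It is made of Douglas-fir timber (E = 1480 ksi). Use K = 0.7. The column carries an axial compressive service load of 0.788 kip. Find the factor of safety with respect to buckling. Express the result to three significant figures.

I = a⁴/12 = 1.75⁴/12 = 0.7816 in⁴
Effective length L_e = K·L = 0.7 × 77.2 = 54.04 in
P_cr = π²EI / L_e² = π² × 1480×10³ × 0.7816 / 54.04² = 3.909×10^3 lb
Factor of safety n = P_cr / P = 3.9093 / 0.788 = 4.96

n ≈ 4.96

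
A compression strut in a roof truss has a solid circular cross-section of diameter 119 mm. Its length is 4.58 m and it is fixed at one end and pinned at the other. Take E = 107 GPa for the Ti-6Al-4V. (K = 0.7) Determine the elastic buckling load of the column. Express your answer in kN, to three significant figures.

I = πd⁴/64 = π×119⁴/64 = 9.844×10^6 mm⁴
I = 9.844×10^6 mm⁴ = 9.844×10^-6 m⁴
Effective length L_e = K·L = 0.7 × 4.58 = 3.206 m
P_cr = π²EI / L_e² = π² × 107×10⁹ × 9.844×10^-6 / 3.206² = 1.011×10^6 N

P_cr ≈ 1010 kN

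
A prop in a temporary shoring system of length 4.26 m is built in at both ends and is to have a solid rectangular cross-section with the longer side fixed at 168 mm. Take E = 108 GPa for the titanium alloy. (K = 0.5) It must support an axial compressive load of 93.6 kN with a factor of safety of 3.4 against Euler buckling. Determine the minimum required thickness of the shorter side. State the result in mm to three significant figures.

Required P_cr = n·P = 3.4 × 93.6 = 318.2 kN
L_e = K·L = 0.5 × 4.26 = 2.130 m
Required I = P_cr·L_e²/(π²E) = 3.182×10^5 × 2.130² / (π² × 1.08×10^11) = 1.355×10^-6 m⁴
I_req = 1.355×10^6 mm⁴
Rectangle, weak axis: I_min = h·b³/12 with h = 168 mm fixed  ⇒  b = (12I/h)^(1/3) = 45.9 mm

b ≈ 45.9 mm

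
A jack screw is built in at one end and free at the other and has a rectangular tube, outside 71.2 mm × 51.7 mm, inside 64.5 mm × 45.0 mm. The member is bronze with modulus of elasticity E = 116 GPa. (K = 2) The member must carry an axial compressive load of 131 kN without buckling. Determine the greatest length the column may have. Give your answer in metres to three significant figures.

L_max ≈ 0.849 m

Weak-axis I_min = (h_o·b_o³ − h_i·b_i³)/12 with b_o = 51.7, b_i = 45.00 mm (shorter outer/inner sides).
I_min = (71.2×51.7³ − 64.50×45.00³)/12 = 3.301×10^5 mm⁴
I = 3.301×10^-7 m⁴
At the buckling limit P_cr = P = 1.310×10^5 N
From P_cr = π²EI/(K·L)²:  L = (1/K)·√(π²EI/P_cr) = (1/2)·√(π²×1.16×10^11×3.301×10^-7/1.310×10^5)
L = 0.849 m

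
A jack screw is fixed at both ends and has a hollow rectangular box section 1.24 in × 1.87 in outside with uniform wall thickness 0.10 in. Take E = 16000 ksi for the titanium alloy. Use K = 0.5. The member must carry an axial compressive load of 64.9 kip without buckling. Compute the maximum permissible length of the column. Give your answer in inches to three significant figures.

Inner dimensions: h_i = 1.87 − 2×0.10 = 1.670 in, b_i = 1.24 − 2×0.10 = 1.040 in
Weak-axis I_min = (h_o·b_o³ − h_i·b_i³)/12 with b_o = 1.24, b_i = 1.040 in (shorter outer/inner sides).
I_min = (1.87×1.24³ − 1.670×1.040³)/12 = 0.1406 in⁴
At the buckling limit P_cr = P = 6.490×10^4 lb
From P_cr = π²EI/(K·L)²:  L = (1/K)·√(π²EI/P_cr) = (1/0.5)·√(π²×1.60×10^7×0.1406/6.490×10^4)
L = 37.0 in

L_max ≈ 37.0 in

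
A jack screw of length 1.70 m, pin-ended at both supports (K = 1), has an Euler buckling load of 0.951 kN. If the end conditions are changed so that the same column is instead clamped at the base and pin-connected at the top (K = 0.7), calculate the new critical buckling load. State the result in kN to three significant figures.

P_cr ≈ 1.94 kN

P_cr ∝ 1/K², so P_cr,new = P_cr,old × (K_old/K_new)² = 0.951 × (1/0.7)²
= 0.951 × 2.041 = 1.94 kN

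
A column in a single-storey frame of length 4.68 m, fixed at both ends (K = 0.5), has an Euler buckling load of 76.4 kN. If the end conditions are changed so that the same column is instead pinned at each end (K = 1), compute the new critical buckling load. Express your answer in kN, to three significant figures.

P_cr ∝ 1/K², so P_cr,new = P_cr,old × (K_old/K_new)² = 76.4 × (0.5/1)²
= 76.4 × 0.2500 = 19.1 kN

P_cr ≈ 19.1 kN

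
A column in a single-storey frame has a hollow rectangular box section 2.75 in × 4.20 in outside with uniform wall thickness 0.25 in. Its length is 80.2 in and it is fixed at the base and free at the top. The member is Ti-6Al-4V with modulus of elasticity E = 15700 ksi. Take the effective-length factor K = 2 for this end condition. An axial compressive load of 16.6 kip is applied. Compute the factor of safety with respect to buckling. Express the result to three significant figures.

Inner dimensions: h_i = 4.20 − 2×0.25 = 3.700 in, b_i = 2.75 − 2×0.25 = 2.250 in
Weak-axis I_min = (h_o·b_o³ − h_i·b_i³)/12 with b_o = 2.75, b_i = 2.250 in (shorter outer/inner sides).
I_min = (4.20×2.75³ − 3.700×2.250³)/12 = 3.767 in⁴
Effective length L_e = K·L = 2 × 80.2 = 160.4 in
P_cr = π²EI / L_e² = π² × 15700×10³ × 3.767 / 160.4² = 2.269×10^4 lb
Factor of safety n = P_cr / P = 22.686 / 16.6 = 1.37

n ≈ 1.37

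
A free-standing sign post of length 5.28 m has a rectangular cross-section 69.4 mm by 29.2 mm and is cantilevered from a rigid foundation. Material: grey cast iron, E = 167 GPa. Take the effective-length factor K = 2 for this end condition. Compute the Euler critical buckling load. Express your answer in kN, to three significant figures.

P_cr ≈ 2.13 kN

Buckling occurs about the weak axis: I_min = h·b³/12 with b = 29.2 mm (the shorter side).
I_min = 69.4×29.2³/12 = 1.440×10^5 mm⁴
I = 1.440×10^5 mm⁴ = 1.440×10^-7 m⁴
Effective length L_e = K·L = 2 × 5.28 = 10.56 m
P_cr = π²EI / L_e² = π² × 167×10⁹ × 1.440×10^-7 / 10.56² = 2.128×10^3 N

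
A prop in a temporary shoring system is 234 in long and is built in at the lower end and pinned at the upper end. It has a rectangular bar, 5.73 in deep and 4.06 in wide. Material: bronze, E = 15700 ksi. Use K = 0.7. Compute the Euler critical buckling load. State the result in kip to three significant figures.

P_cr ≈ 185 kip

Buckling occurs about the weak axis: I_min = h·b³/12 with b = 4.06 in (the shorter side).
I_min = 5.73×4.06³/12 = 31.96 in⁴
Effective length L_e = K·L = 0.7 × 234 = 163.8 in
P_cr = π²EI / L_e² = π² × 15700×10³ × 31.96 / 163.8² = 1.846×10^5 lb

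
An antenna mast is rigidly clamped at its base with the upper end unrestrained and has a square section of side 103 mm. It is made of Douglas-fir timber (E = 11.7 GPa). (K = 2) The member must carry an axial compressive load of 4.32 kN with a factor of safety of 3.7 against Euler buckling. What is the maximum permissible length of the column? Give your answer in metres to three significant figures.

L_max ≈ 4.12 m

I = a⁴/12 = 103⁴/12 = 9.379×10^6 mm⁴
I = 9.379×10^-6 m⁴
Required critical load P_cr = n·P = 3.7 × 4.32 = 15.98 kN = 1.598×10^4 N
From P_cr = π²EI/(K·L)²:  L = (1/K)·√(π²EI/P_cr) = (1/2)·√(π²×1.17×10^10×9.379×10^-6/1.598×10^4)
L = 4.12 m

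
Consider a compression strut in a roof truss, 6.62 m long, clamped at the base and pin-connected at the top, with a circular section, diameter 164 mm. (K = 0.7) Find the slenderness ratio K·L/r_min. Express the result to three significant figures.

λ ≈ 113

For a solid circle r = d/4 = 164/4 = 41.00 mm
L_e = K·L = 0.7 × 6.62 m = 4.634 m = 4634.0 mm
λ = L_e / r_min = 4634.0 / 41.00 = 113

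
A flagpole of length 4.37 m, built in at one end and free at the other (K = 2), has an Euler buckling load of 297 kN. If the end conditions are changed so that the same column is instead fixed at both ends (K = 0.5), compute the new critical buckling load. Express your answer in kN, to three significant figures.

P_cr ≈ 4750 kN

P_cr ∝ 1/K², so P_cr,new = P_cr,old × (K_old/K_new)² = 297 × (2/0.5)²
= 297 × 16.00 = 4750 kN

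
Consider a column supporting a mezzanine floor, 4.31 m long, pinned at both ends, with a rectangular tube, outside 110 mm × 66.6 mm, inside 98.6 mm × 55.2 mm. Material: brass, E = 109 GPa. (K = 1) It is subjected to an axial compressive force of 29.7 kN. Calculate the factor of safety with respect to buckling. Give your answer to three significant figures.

Weak-axis I_min = (h_o·b_o³ − h_i·b_i³)/12 with b_o = 66.6, b_i = 55.20 mm (shorter outer/inner sides).
I_min = (110×66.6³ − 98.60×55.20³)/12 = 1.326×10^6 mm⁴
I = 1.326×10^6 mm⁴ = 1.326×10^-6 m⁴
Effective length L_e = K·L = 1 × 4.31 = 4.310 m
P_cr = π²EI / L_e² = π² × 109×10⁹ × 1.326×10^-6 / 4.310² = 7.679×10^4 N
Factor of safety n = P_cr / P = 76.786 / 29.7 = 2.59

n ≈ 2.59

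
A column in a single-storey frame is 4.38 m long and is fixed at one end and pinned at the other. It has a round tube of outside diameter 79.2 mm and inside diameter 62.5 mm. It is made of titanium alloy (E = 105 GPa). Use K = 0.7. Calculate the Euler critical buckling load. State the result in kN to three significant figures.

P_cr ≈ 130 kN

d_o = 79.2 mm, d_i = 62.5 mm
I = π(d_o⁴ − d_i⁴)/64 = π(79.2⁴ − 62.50⁴)/64 = 1.182×10^6 mm⁴
I = 1.182×10^6 mm⁴ = 1.182×10^-6 m⁴
Effective length L_e = K·L = 0.7 × 4.38 = 3.066 m
P_cr = π²EI / L_e² = π² × 105×10⁹ × 1.182×10^-6 / 3.066² = 1.303×10^5 N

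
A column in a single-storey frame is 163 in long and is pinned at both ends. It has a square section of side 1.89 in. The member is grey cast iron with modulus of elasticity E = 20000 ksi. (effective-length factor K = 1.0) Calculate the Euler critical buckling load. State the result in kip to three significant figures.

P_cr ≈ 7.90 kip

I = a⁴/12 = 1.89⁴/12 = 1.063 in⁴
Effective length L_e = K·L = 1 × 163 = 163.0 in
P_cr = π²EI / L_e² = π² × 20000×10³ × 1.063 / 163.0² = 7.900×10^3 lb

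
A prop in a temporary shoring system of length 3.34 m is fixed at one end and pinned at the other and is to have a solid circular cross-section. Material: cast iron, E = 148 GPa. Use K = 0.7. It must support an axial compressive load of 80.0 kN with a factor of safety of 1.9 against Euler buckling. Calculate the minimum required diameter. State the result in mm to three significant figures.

d ≈ 58.3 mm

Required P_cr = n·P = 1.9 × 80.0 = 152.0 kN
L_e = K·L = 0.7 × 3.34 = 2.338 m
Required I = P_cr·L_e²/(π²E) = 1.520×10^5 × 2.338² / (π² × 1.48×10^11) = 5.688×10^-7 m⁴
I_req = 5.688×10^5 mm⁴
Solid circle: I = πd⁴/64  ⇒  d = (64I/π)^(1/4) = (64×5.688×10^5/π)^(1/4) = 58.3 mm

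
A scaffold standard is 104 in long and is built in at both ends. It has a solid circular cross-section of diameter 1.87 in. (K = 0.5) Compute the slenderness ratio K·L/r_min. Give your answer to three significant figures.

λ ≈ 111

I = πd⁴/64 = π×1.87⁴/64 = 0.6003 in⁴
A = 2.746 in²;  r_min = √(I/A) = √(0.6003/2.746) = 0.4675 in
L_e = K·L = 0.5 × 104 = 52.00 in
λ = L_e / r_min = 52.000 / 0.4675 = 111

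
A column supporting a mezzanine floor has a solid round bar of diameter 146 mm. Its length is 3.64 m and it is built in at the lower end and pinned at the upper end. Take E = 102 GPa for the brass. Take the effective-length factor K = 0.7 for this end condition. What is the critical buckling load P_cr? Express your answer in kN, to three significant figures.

I = πd⁴/64 = π×146⁴/64 = 2.230×10^7 mm⁴
I = 2.230×10^7 mm⁴ = 2.230×10^-5 m⁴
Effective length L_e = K·L = 0.7 × 3.64 = 2.548 m
P_cr = π²EI / L_e² = π² × 102×10⁹ × 2.230×10^-5 / 2.548² = 3.458×10^6 N

P_cr ≈ 3460 kN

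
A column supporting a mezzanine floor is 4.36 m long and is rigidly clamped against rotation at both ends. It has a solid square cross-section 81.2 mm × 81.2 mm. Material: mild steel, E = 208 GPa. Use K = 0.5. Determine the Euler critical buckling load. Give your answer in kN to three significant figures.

P_cr ≈ 1560 kN

I = a⁴/12 = 81.2⁴/12 = 3.623×10^6 mm⁴
I = 3.623×10^6 mm⁴ = 3.623×10^-6 m⁴
Effective length L_e = K·L = 0.5 × 4.36 = 2.180 m
P_cr = π²EI / L_e² = π² × 208×10⁹ × 3.623×10^-6 / 2.180² = 1.565×10^6 N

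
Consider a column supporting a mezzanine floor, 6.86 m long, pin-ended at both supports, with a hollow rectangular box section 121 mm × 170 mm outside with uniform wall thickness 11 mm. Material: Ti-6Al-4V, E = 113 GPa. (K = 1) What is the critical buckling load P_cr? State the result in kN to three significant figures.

Inner dimensions: h_i = 170 − 2×11 = 148.0 mm, b_i = 121 − 2×11 = 99.00 mm
Weak-axis I_min = (h_o·b_o³ − h_i·b_i³)/12 with b_o = 121, b_i = 99.00 mm (shorter outer/inner sides).
I_min = (170×121³ − 148.0×99.00³)/12 = 1.313×10^7 mm⁴
I = 1.313×10^7 mm⁴ = 1.313×10^-5 m⁴
Effective length L_e = K·L = 1 × 6.86 = 6.860 m
P_cr = π²EI / L_e² = π² × 113×10⁹ × 1.313×10^-5 / 6.860² = 3.112×10^5 N

P_cr ≈ 311 kN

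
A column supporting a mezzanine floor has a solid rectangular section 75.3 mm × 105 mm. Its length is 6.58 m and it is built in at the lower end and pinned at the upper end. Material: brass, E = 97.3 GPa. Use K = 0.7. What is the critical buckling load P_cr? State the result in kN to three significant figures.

P_cr ≈ 169 kN

Buckling occurs about the weak axis: I_min = h·b³/12 with b = 75.3 mm (the shorter side).
I_min = 105×75.3³/12 = 3.736×10^6 mm⁴
I = 3.736×10^6 mm⁴ = 3.736×10^-6 m⁴
Effective length L_e = K·L = 0.7 × 6.58 = 4.606 m
P_cr = π²EI / L_e² = π² × 97.3×10⁹ × 3.736×10^-6 / 4.606² = 1.691×10^5 N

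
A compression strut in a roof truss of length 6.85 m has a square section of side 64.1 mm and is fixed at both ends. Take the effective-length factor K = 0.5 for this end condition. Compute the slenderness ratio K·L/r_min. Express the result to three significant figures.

λ ≈ 185

For a square r = a/√12 = 64.1/√12 = 18.50 mm
L_e = K·L = 0.5 × 6.85 m = 3.425 m = 3425.0 mm
λ = L_e / r_min = 3425.0 / 18.50 = 185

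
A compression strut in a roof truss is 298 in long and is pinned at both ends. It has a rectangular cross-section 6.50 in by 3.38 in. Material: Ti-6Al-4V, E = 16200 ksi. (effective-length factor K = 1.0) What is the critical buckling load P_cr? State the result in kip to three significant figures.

P_cr ≈ 37.7 kip

Buckling occurs about the weak axis: I_min = h·b³/12 with b = 3.38 in (the shorter side).
I_min = 6.50×3.38³/12 = 20.92 in⁴
Effective length L_e = K·L = 1 × 298 = 298.0 in
P_cr = π²EI / L_e² = π² × 16200×10³ × 20.92 / 298.0² = 3.766×10^4 lb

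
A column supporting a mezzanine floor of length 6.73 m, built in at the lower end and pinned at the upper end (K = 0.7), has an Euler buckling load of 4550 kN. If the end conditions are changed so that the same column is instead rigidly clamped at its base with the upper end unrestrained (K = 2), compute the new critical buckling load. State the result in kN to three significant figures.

P_cr ∝ 1/K², so P_cr,new = P_cr,old × (K_old/K_new)² = 4550 × (0.7/2)²
= 4550 × 0.1225 = 557 kN

P_cr ≈ 557 kN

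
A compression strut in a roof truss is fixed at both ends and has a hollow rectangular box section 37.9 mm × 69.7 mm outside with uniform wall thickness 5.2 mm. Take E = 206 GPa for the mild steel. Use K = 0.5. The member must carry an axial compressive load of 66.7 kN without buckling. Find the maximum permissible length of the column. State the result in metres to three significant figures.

L_max ≈ 5.10 m

Inner dimensions: h_i = 69.7 − 2×5.2 = 59.30 mm, b_i = 37.9 − 2×5.2 = 27.50 mm
Weak-axis I_min = (h_o·b_o³ − h_i·b_i³)/12 with b_o = 37.9, b_i = 27.50 mm (shorter outer/inner sides).
I_min = (69.7×37.9³ − 59.30×27.50³)/12 = 2.134×10^5 mm⁴
I = 2.134×10^-7 m⁴
At the buckling limit P_cr = P = 6.670×10^4 N
From P_cr = π²EI/(K·L)²:  L = (1/K)·√(π²EI/P_cr) = (1/0.5)·√(π²×2.06×10^11×2.134×10^-7/6.670×10^4)
L = 5.10 m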